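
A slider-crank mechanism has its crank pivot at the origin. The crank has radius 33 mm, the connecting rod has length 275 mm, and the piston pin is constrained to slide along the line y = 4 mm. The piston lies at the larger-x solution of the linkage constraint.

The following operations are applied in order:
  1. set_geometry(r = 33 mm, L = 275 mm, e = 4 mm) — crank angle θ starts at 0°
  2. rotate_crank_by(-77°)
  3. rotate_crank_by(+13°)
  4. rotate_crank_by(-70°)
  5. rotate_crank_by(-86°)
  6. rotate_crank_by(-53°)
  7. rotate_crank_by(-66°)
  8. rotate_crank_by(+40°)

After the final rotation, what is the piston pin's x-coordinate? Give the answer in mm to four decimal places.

set_geometry: r = 33 mm, L = 275 mm, e = 4 mm; θ ← 0°
rotate_crank_by(-77°): θ ← 0° -77° = -77°
rotate_crank_by(+13°): θ ← -77° +13° = -64°
rotate_crank_by(-70°): θ ← -64° -70° = -134°
rotate_crank_by(-86°): θ ← -134° -86° = -220°
rotate_crank_by(-53°): θ ← -220° -53° = -273°
rotate_crank_by(-66°): θ ← -273° -66° = -339°
rotate_crank_by(+40°): θ ← -339° +40° = -299°
crank pin P = (r cos θ, r sin θ) = (15.998717, 28.862450)
h = r sin θ − e = 28.862450 − 4 = 24.862450
x = r cos θ + √(L² − h²) = 15.998717 + √(75625.0 − 618.1414) = 15.998717 + 273.873800 = 289.872518

289.8725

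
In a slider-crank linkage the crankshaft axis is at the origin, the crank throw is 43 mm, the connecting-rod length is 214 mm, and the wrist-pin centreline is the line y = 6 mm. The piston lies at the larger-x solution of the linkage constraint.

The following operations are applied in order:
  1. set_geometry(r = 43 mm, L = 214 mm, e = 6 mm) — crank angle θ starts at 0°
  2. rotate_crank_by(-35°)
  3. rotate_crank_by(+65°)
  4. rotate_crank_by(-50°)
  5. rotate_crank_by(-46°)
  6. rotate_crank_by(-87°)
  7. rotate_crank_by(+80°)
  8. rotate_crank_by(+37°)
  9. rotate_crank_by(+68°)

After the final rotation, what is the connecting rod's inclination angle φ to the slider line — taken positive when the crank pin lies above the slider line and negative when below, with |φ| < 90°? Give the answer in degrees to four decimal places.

set_geometry: r = 43 mm, L = 214 mm, e = 6 mm; θ ← 0°
rotate_crank_by(-35°): θ ← 0° -35° = -35°
rotate_crank_by(+65°): θ ← -35° +65° = 30°
rotate_crank_by(-50°): θ ← 30° -50° = -20°
rotate_crank_by(-46°): θ ← -20° -46° = -66°
rotate_crank_by(-87°): θ ← -66° -87° = -153°
rotate_crank_by(+80°): θ ← -153° +80° = -73°
rotate_crank_by(+37°): θ ← -73° +37° = -36°
rotate_crank_by(+68°): θ ← -36° +68° = 32°
crank pin P = (r cos θ, r sin θ) = (36.466068, 22.786528)
h = r sin θ − e = 22.786528 − 6 = 16.786528
sin φ = h / L = 16.786528 / 214 = 0.07844172
φ = arcsin(0.07844172) = 4.499001°

4.4990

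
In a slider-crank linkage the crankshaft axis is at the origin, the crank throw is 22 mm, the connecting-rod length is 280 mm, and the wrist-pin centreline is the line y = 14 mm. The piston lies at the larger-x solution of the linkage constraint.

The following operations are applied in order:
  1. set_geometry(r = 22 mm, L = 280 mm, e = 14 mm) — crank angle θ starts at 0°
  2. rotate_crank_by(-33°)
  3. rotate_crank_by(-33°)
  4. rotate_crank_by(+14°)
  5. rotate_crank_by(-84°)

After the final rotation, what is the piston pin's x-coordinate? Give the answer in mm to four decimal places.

set_geometry: r = 22 mm, L = 280 mm, e = 14 mm; θ ← 0°
rotate_crank_by(-33°): θ ← 0° -33° = -33°
rotate_crank_by(-33°): θ ← -33° -33° = -66°
rotate_crank_by(+14°): θ ← -66° +14° = -52°
rotate_crank_by(-84°): θ ← -52° -84° = -136°
crank pin P = (r cos θ, r sin θ) = (-15.825476, -15.282484)
h = r sin θ − e = -15.282484 − 14 = -29.282484
x = r cos θ + √(L² − h²) = -15.825476 + √(78400.0 − 857.4639) = -15.825476 + 278.464605 = 262.639129

262.6391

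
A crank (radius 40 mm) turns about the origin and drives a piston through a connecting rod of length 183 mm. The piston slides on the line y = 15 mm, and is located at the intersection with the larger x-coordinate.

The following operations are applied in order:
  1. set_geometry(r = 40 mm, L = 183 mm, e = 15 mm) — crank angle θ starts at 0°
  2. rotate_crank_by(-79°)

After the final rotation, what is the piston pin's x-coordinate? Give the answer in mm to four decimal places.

set_geometry: r = 40 mm, L = 183 mm, e = 15 mm; θ ← 0°
rotate_crank_by(-79°): θ ← 0° -79° = -79°
crank pin P = (r cos θ, r sin θ) = (7.632360, -39.265087)
h = r sin θ − e = -39.265087 − 15 = -54.265087
x = r cos θ + √(L² − h²) = 7.632360 + √(33489.0 − 2944.6997) = 7.632360 + 174.769277 = 182.401637

182.4016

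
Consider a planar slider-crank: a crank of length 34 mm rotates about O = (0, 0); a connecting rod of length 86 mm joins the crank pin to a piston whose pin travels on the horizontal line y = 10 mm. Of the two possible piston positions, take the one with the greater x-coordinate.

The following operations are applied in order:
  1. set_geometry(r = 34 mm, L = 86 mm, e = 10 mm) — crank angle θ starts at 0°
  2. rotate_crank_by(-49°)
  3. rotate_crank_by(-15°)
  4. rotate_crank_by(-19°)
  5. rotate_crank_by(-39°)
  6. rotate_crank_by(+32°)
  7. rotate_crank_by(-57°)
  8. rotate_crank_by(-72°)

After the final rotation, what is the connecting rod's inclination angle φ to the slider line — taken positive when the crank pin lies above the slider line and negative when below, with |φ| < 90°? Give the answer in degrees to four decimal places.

7.6154

set_geometry: r = 34 mm, L = 86 mm, e = 10 mm; θ ← 0°
rotate_crank_by(-49°): θ ← 0° -49° = -49°
rotate_crank_by(-15°): θ ← -49° -15° = -64°
rotate_crank_by(-19°): θ ← -64° -19° = -83°
rotate_crank_by(-39°): θ ← -83° -39° = -122°
rotate_crank_by(+32°): θ ← -122° +32° = -90°
rotate_crank_by(-57°): θ ← -90° -57° = -147°
rotate_crank_by(-72°): θ ← -147° -72° = -219°
crank pin P = (r cos θ, r sin θ) = (-26.422963, 21.396893)
h = r sin θ − e = 21.396893 − 10 = 11.396893
sin φ = h / L = 11.396893 / 86 = 0.13252202
φ = arcsin(0.13252202) = 7.615354°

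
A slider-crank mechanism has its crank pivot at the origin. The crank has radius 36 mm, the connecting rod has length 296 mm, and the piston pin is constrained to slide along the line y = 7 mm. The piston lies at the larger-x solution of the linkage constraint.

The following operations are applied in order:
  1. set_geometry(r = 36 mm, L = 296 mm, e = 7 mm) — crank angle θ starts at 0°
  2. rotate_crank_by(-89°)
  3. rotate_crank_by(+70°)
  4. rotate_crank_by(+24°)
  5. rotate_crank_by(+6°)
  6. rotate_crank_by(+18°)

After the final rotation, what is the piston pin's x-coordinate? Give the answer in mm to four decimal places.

set_geometry: r = 36 mm, L = 296 mm, e = 7 mm; θ ← 0°
rotate_crank_by(-89°): θ ← 0° -89° = -89°
rotate_crank_by(+70°): θ ← -89° +70° = -19°
rotate_crank_by(+24°): θ ← -19° +24° = 5°
rotate_crank_by(+6°): θ ← 5° +6° = 11°
rotate_crank_by(+18°): θ ← 11° +18° = 29°
crank pin P = (r cos θ, r sin θ) = (31.486309, 17.453146)
h = r sin θ − e = 17.453146 − 7 = 10.453146
x = r cos θ + √(L² − h²) = 31.486309 + √(87616.0 − 109.2683) = 31.486309 + 295.815368 = 327.301677

327.3017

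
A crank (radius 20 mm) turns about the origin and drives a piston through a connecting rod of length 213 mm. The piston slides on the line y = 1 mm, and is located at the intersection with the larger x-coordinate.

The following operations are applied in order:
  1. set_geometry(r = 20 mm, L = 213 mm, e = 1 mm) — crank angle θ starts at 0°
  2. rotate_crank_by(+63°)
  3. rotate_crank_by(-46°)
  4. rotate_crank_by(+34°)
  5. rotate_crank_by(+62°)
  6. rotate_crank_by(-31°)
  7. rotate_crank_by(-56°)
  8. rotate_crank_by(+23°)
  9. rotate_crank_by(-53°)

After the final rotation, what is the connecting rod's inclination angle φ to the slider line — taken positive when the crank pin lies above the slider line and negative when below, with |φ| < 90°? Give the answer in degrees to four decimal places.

set_geometry: r = 20 mm, L = 213 mm, e = 1 mm; θ ← 0°
rotate_crank_by(+63°): θ ← 0° +63° = 63°
rotate_crank_by(-46°): θ ← 63° -46° = 17°
rotate_crank_by(+34°): θ ← 17° +34° = 51°
rotate_crank_by(+62°): θ ← 51° +62° = 113°
rotate_crank_by(-31°): θ ← 113° -31° = 82°
rotate_crank_by(-56°): θ ← 82° -56° = 26°
rotate_crank_by(+23°): θ ← 26° +23° = 49°
rotate_crank_by(-53°): θ ← 49° -53° = -4°
crank pin P = (r cos θ, r sin θ) = (19.951281, -1.395129)
h = r sin θ − e = -1.395129 − 1 = -2.395129
sin φ = h / L = -2.395129 / 213 = -0.01124474
φ = arcsin(-0.01124474) = -0.644290°

-0.6443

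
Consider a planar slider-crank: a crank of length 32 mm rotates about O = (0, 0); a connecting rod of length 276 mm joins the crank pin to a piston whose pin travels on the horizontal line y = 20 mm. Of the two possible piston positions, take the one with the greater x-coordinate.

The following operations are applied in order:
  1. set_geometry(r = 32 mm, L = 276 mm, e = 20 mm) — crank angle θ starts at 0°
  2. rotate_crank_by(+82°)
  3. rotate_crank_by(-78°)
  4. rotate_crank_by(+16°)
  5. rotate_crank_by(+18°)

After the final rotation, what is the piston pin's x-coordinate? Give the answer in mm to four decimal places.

301.2162

set_geometry: r = 32 mm, L = 276 mm, e = 20 mm; θ ← 0°
rotate_crank_by(+82°): θ ← 0° +82° = 82°
rotate_crank_by(-78°): θ ← 82° -78° = 4°
rotate_crank_by(+16°): θ ← 4° +16° = 20°
rotate_crank_by(+18°): θ ← 20° +18° = 38°
crank pin P = (r cos θ, r sin θ) = (25.216344, 19.701167)
h = r sin θ − e = 19.701167 − 20 = -0.298833
x = r cos θ + √(L² − h²) = 25.216344 + √(76176.0 − 0.0893) = 25.216344 + 275.999838 = 301.216182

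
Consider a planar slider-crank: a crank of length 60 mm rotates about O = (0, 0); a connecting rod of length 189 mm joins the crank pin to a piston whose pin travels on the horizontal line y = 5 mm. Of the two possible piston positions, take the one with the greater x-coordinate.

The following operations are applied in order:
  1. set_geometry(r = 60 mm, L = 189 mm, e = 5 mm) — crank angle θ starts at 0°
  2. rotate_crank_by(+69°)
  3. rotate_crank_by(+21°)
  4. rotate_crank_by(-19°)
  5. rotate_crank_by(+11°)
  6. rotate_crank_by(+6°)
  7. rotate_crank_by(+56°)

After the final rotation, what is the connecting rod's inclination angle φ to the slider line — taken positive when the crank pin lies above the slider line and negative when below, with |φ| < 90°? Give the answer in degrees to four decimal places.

set_geometry: r = 60 mm, L = 189 mm, e = 5 mm; θ ← 0°
rotate_crank_by(+69°): θ ← 0° +69° = 69°
rotate_crank_by(+21°): θ ← 69° +21° = 90°
rotate_crank_by(-19°): θ ← 90° -19° = 71°
rotate_crank_by(+11°): θ ← 71° +11° = 82°
rotate_crank_by(+6°): θ ← 82° +6° = 88°
rotate_crank_by(+56°): θ ← 88° +56° = 144°
crank pin P = (r cos θ, r sin θ) = (-48.541020, 35.267115)
h = r sin θ − e = 35.267115 − 5 = 30.267115
sin φ = h / L = 30.267115 / 189 = 0.16014347
φ = arcsin(0.16014347) = 9.215224°

9.2152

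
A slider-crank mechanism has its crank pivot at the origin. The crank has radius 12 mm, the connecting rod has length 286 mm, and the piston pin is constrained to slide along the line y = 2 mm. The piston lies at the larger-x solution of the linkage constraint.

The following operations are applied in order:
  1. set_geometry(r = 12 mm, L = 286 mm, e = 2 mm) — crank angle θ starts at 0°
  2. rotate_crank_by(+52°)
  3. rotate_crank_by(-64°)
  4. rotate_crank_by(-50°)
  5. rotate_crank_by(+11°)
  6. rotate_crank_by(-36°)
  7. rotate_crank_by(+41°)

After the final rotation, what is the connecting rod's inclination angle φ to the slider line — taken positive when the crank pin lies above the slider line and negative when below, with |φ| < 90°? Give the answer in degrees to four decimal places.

set_geometry: r = 12 mm, L = 286 mm, e = 2 mm; θ ← 0°
rotate_crank_by(+52°): θ ← 0° +52° = 52°
rotate_crank_by(-64°): θ ← 52° -64° = -12°
rotate_crank_by(-50°): θ ← -12° -50° = -62°
rotate_crank_by(+11°): θ ← -62° +11° = -51°
rotate_crank_by(-36°): θ ← -51° -36° = -87°
rotate_crank_by(+41°): θ ← -87° +41° = -46°
crank pin P = (r cos θ, r sin θ) = (8.335900, -8.632078)
h = r sin θ − e = -8.632078 − 2 = -10.632078
sin φ = h / L = -10.632078 / 286 = -0.03717510
φ = arcsin(-0.03717510) = -2.130467°

-2.1305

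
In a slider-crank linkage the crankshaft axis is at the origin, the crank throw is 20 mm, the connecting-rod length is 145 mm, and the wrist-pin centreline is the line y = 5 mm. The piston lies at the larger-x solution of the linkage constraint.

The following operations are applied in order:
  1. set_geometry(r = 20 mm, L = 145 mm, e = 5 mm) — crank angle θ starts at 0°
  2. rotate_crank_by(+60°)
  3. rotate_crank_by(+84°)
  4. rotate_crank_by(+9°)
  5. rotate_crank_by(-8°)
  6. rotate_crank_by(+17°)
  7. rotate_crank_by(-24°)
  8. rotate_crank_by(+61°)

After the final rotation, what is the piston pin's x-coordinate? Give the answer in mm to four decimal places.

set_geometry: r = 20 mm, L = 145 mm, e = 5 mm; θ ← 0°
rotate_crank_by(+60°): θ ← 0° +60° = 60°
rotate_crank_by(+84°): θ ← 60° +84° = 144°
rotate_crank_by(+9°): θ ← 144° +9° = 153°
rotate_crank_by(-8°): θ ← 153° -8° = 145°
rotate_crank_by(+17°): θ ← 145° +17° = 162°
rotate_crank_by(-24°): θ ← 162° -24° = 138°
rotate_crank_by(+61°): θ ← 138° +61° = 199°
crank pin P = (r cos θ, r sin θ) = (-18.910372, -6.511363)
h = r sin θ − e = -6.511363 − 5 = -11.511363
x = r cos θ + √(L² − h²) = -18.910372 + √(21025.0 − 132.5115) = -18.910372 + 144.542342 = 125.631970

125.6320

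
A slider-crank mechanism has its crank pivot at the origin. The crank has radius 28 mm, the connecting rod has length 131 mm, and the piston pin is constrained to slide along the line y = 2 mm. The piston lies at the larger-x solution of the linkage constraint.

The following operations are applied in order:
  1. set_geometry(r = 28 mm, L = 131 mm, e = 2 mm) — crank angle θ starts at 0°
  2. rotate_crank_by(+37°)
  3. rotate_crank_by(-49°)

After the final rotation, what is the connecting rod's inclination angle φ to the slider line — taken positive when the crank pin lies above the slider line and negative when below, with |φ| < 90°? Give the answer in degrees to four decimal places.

-3.4230

set_geometry: r = 28 mm, L = 131 mm, e = 2 mm; θ ← 0°
rotate_crank_by(+37°): θ ← 0° +37° = 37°
rotate_crank_by(-49°): θ ← 37° -49° = -12°
crank pin P = (r cos θ, r sin θ) = (27.388133, -5.821527)
h = r sin θ − e = -5.821527 − 2 = -7.821527
sin φ = h / L = -7.821527 / 131 = -0.05970632
φ = arcsin(-0.05970632) = -3.422956°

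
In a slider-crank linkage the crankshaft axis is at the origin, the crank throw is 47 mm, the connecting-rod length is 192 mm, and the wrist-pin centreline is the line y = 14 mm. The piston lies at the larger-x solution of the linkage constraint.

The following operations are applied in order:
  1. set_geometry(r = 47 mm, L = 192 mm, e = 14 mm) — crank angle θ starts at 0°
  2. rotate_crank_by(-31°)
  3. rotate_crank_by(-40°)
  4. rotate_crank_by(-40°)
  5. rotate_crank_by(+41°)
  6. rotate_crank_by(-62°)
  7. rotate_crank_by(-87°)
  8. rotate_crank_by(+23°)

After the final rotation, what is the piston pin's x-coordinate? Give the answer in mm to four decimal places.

146.8179

set_geometry: r = 47 mm, L = 192 mm, e = 14 mm; θ ← 0°
rotate_crank_by(-31°): θ ← 0° -31° = -31°
rotate_crank_by(-40°): θ ← -31° -40° = -71°
rotate_crank_by(-40°): θ ← -71° -40° = -111°
rotate_crank_by(+41°): θ ← -111° +41° = -70°
rotate_crank_by(-62°): θ ← -70° -62° = -132°
rotate_crank_by(-87°): θ ← -132° -87° = -219°
rotate_crank_by(+23°): θ ← -219° +23° = -196°
crank pin P = (r cos θ, r sin θ) = (-45.179300, 12.954956)
h = r sin θ − e = 12.954956 − 14 = -1.045044
x = r cos θ + √(L² − h²) = -45.179300 + √(36864.0 − 1.0921) = -45.179300 + 191.997156 = 146.817856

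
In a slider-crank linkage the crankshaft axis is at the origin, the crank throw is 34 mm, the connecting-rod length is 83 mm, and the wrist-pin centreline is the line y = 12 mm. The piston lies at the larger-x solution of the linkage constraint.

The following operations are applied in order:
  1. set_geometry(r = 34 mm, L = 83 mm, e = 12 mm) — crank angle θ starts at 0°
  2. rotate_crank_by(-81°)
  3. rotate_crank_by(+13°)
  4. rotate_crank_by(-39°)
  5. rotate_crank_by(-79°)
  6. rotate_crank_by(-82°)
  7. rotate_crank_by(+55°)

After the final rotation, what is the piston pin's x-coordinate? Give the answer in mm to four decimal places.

set_geometry: r = 34 mm, L = 83 mm, e = 12 mm; θ ← 0°
rotate_crank_by(-81°): θ ← 0° -81° = -81°
rotate_crank_by(+13°): θ ← -81° +13° = -68°
rotate_crank_by(-39°): θ ← -68° -39° = -107°
rotate_crank_by(-79°): θ ← -107° -79° = -186°
rotate_crank_by(-82°): θ ← -186° -82° = -268°
rotate_crank_by(+55°): θ ← -268° +55° = -213°
crank pin P = (r cos θ, r sin θ) = (-28.514799, 18.517727)
h = r sin θ − e = 18.517727 − 12 = 6.517727
x = r cos θ + √(L² − h²) = -28.514799 + √(6889.0 − 42.4808) = -28.514799 + 82.743696 = 54.228897

54.2289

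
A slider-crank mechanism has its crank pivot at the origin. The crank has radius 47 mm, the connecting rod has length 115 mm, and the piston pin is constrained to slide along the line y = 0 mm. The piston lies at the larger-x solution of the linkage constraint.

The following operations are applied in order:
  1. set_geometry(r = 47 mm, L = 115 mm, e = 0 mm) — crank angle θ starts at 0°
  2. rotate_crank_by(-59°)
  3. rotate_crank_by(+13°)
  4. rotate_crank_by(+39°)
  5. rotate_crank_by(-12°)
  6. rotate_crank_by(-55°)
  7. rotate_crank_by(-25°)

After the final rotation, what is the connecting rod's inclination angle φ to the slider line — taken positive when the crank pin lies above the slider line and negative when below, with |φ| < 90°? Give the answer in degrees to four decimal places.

set_geometry: r = 47 mm, L = 115 mm, e = 0 mm; θ ← 0°
rotate_crank_by(-59°): θ ← 0° -59° = -59°
rotate_crank_by(+13°): θ ← -59° +13° = -46°
rotate_crank_by(+39°): θ ← -46° +39° = -7°
rotate_crank_by(-12°): θ ← -7° -12° = -19°
rotate_crank_by(-55°): θ ← -19° -55° = -74°
rotate_crank_by(-25°): θ ← -74° -25° = -99°
crank pin P = (r cos θ, r sin θ) = (-7.352420, -46.421352)
h = r sin θ − e = -46.421352 − 0 = -46.421352
sin φ = h / L = -46.421352 / 115 = -0.40366393
φ = arcsin(-0.40366393) = -23.807429°

-23.8074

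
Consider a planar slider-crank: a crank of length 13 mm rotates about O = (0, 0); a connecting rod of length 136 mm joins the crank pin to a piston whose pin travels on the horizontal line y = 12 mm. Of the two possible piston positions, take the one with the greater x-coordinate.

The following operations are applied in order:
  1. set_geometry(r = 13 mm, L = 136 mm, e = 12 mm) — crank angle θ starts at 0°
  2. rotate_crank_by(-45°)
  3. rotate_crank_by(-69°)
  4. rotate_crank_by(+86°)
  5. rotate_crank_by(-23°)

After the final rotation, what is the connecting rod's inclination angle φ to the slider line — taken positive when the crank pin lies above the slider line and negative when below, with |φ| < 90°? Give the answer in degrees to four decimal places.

set_geometry: r = 13 mm, L = 136 mm, e = 12 mm; θ ← 0°
rotate_crank_by(-45°): θ ← 0° -45° = -45°
rotate_crank_by(-69°): θ ← -45° -69° = -114°
rotate_crank_by(+86°): θ ← -114° +86° = -28°
rotate_crank_by(-23°): θ ← -28° -23° = -51°
crank pin P = (r cos θ, r sin θ) = (8.181165, -10.102897)
h = r sin θ − e = -10.102897 − 12 = -22.102897
sin φ = h / L = -22.102897 / 136 = -0.16252131
φ = arcsin(-0.16252131) = -9.353272°

-9.3533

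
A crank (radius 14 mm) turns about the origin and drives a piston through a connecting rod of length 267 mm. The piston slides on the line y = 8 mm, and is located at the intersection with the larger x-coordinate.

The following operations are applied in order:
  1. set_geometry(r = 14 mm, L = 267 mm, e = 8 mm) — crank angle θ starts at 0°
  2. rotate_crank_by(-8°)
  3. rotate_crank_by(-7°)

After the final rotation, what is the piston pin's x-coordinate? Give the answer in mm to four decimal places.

set_geometry: r = 14 mm, L = 267 mm, e = 8 mm; θ ← 0°
rotate_crank_by(-8°): θ ← 0° -8° = -8°
rotate_crank_by(-7°): θ ← -8° -7° = -15°
crank pin P = (r cos θ, r sin θ) = (13.522962, -3.623467)
h = r sin θ − e = -3.623467 − 8 = -11.623467
x = r cos θ + √(L² − h²) = 13.522962 + √(71289.0 − 135.1050) = 13.522962 + 266.746874 = 280.269836

280.2698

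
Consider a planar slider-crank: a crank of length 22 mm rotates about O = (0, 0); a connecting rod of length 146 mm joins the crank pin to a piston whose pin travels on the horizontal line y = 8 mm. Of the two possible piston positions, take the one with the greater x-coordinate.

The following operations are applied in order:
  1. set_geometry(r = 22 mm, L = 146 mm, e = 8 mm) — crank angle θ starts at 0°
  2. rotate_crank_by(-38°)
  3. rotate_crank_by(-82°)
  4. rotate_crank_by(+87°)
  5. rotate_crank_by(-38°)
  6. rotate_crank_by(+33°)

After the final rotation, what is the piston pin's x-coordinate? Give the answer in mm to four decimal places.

set_geometry: r = 22 mm, L = 146 mm, e = 8 mm; θ ← 0°
rotate_crank_by(-38°): θ ← 0° -38° = -38°
rotate_crank_by(-82°): θ ← -38° -82° = -120°
rotate_crank_by(+87°): θ ← -120° +87° = -33°
rotate_crank_by(-38°): θ ← -33° -38° = -71°
rotate_crank_by(+33°): θ ← -71° +33° = -38°
crank pin P = (r cos θ, r sin θ) = (17.336237, -13.544552)
h = r sin θ − e = -13.544552 − 8 = -21.544552
x = r cos θ + √(L² − h²) = 17.336237 + √(21316.0 − 464.1677) = 17.336237 + 144.401635 = 161.737872

161.7379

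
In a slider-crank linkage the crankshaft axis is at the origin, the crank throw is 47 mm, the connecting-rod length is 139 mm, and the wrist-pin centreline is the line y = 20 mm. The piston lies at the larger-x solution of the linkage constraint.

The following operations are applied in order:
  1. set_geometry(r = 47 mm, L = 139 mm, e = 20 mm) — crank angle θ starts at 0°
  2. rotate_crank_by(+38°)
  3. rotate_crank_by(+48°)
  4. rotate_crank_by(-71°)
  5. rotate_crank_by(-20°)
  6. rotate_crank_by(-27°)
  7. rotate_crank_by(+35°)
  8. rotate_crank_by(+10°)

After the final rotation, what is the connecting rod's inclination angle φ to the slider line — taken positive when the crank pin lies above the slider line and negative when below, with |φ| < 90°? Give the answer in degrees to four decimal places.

set_geometry: r = 47 mm, L = 139 mm, e = 20 mm; θ ← 0°
rotate_crank_by(+38°): θ ← 0° +38° = 38°
rotate_crank_by(+48°): θ ← 38° +48° = 86°
rotate_crank_by(-71°): θ ← 86° -71° = 15°
rotate_crank_by(-20°): θ ← 15° -20° = -5°
rotate_crank_by(-27°): θ ← -5° -27° = -32°
rotate_crank_by(+35°): θ ← -32° +35° = 3°
rotate_crank_by(+10°): θ ← 3° +10° = 13°
crank pin P = (r cos θ, r sin θ) = (45.795393, 10.572700)
h = r sin θ − e = 10.572700 − 20 = -9.427300
sin φ = h / L = -9.427300 / 139 = -0.06782231
φ = arcsin(-0.06782231) = -3.888917°

-3.8889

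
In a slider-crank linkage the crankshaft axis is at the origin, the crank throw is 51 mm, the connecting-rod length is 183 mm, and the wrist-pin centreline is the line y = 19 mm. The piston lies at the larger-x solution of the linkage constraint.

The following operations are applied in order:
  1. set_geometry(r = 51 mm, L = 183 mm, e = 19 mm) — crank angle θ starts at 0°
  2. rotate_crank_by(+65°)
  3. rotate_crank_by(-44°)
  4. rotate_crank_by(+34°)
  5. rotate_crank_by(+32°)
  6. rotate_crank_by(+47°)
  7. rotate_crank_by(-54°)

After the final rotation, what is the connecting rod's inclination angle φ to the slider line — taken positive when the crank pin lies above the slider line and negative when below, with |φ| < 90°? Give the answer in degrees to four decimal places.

set_geometry: r = 51 mm, L = 183 mm, e = 19 mm; θ ← 0°
rotate_crank_by(+65°): θ ← 0° +65° = 65°
rotate_crank_by(-44°): θ ← 65° -44° = 21°
rotate_crank_by(+34°): θ ← 21° +34° = 55°
rotate_crank_by(+32°): θ ← 55° +32° = 87°
rotate_crank_by(+47°): θ ← 87° +47° = 134°
rotate_crank_by(-54°): θ ← 134° -54° = 80°
crank pin P = (r cos θ, r sin θ) = (8.856057, 50.225195)
h = r sin θ − e = 50.225195 − 19 = 31.225195
sin φ = h / L = 31.225195 / 183 = 0.17062948
φ = arcsin(0.17062948) = 9.824421°

9.8244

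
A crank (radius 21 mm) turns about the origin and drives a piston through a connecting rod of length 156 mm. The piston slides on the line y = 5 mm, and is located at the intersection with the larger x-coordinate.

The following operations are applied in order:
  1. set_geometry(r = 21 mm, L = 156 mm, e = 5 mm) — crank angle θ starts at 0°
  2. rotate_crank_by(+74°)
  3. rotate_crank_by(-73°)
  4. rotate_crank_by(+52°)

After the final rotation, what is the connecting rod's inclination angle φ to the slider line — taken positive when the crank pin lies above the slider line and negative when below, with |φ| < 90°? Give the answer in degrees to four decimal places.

4.3275

set_geometry: r = 21 mm, L = 156 mm, e = 5 mm; θ ← 0°
rotate_crank_by(+74°): θ ← 0° +74° = 74°
rotate_crank_by(-73°): θ ← 74° -73° = 1°
rotate_crank_by(+52°): θ ← 1° +52° = 53°
crank pin P = (r cos θ, r sin θ) = (12.638115, 16.771346)
h = r sin θ − e = 16.771346 − 5 = 11.771346
sin φ = h / L = 11.771346 / 156 = 0.07545734
φ = arcsin(0.07545734) = 4.327501°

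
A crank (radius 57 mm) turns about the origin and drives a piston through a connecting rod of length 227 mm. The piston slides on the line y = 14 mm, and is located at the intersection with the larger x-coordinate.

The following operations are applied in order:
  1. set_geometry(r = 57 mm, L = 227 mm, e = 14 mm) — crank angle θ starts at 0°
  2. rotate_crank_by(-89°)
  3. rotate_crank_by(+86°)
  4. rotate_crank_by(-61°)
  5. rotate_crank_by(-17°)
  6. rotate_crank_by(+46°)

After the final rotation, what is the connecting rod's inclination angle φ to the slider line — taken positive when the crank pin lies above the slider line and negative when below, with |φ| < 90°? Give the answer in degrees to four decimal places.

set_geometry: r = 57 mm, L = 227 mm, e = 14 mm; θ ← 0°
rotate_crank_by(-89°): θ ← 0° -89° = -89°
rotate_crank_by(+86°): θ ← -89° +86° = -3°
rotate_crank_by(-61°): θ ← -3° -61° = -64°
rotate_crank_by(-17°): θ ← -64° -17° = -81°
rotate_crank_by(+46°): θ ← -81° +46° = -35°
crank pin P = (r cos θ, r sin θ) = (46.691667, -32.693857)
h = r sin θ − e = -32.693857 − 14 = -46.693857
sin φ = h / L = -46.693857 / 227 = -0.20569981
φ = arcsin(-0.20569981) = -11.870468°

-11.8705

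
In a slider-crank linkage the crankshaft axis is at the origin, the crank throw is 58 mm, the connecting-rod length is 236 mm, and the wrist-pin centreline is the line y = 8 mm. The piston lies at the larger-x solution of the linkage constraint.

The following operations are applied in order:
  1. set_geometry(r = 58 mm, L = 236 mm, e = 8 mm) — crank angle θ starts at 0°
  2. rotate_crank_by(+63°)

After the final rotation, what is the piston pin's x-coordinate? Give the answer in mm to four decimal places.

set_geometry: r = 58 mm, L = 236 mm, e = 8 mm; θ ← 0°
rotate_crank_by(+63°): θ ← 0° +63° = 63°
crank pin P = (r cos θ, r sin θ) = (26.331449, 51.678378)
h = r sin θ − e = 51.678378 − 8 = 43.678378
x = r cos θ + √(L² − h²) = 26.331449 + √(55696.0 − 1907.8007) = 26.331449 + 231.922830 = 258.254279

258.2543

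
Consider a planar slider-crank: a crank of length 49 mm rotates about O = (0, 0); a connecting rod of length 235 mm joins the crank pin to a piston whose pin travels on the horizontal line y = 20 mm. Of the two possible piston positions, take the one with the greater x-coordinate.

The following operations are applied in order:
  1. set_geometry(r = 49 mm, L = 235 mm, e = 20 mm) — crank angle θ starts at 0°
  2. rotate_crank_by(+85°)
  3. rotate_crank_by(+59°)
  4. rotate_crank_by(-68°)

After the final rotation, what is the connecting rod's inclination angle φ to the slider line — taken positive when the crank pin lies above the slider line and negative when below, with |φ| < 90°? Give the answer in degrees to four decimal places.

6.7311

set_geometry: r = 49 mm, L = 235 mm, e = 20 mm; θ ← 0°
rotate_crank_by(+85°): θ ← 0° +85° = 85°
rotate_crank_by(+59°): θ ← 85° +59° = 144°
rotate_crank_by(-68°): θ ← 144° -68° = 76°
crank pin P = (r cos θ, r sin θ) = (11.854173, 47.544491)
h = r sin θ − e = 47.544491 − 20 = 27.544491
sin φ = h / L = 27.544491 / 235 = 0.11721060
φ = arcsin(0.11721060) = 6.731145°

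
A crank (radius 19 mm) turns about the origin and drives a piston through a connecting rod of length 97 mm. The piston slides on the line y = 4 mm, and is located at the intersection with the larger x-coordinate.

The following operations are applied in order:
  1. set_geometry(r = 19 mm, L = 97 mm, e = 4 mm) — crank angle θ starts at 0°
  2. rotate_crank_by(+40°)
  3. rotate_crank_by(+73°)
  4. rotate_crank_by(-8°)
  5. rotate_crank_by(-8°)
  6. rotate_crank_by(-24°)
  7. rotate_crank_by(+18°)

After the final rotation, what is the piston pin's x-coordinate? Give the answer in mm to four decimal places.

95.5020

set_geometry: r = 19 mm, L = 97 mm, e = 4 mm; θ ← 0°
rotate_crank_by(+40°): θ ← 0° +40° = 40°
rotate_crank_by(+73°): θ ← 40° +73° = 113°
rotate_crank_by(-8°): θ ← 113° -8° = 105°
rotate_crank_by(-8°): θ ← 105° -8° = 97°
rotate_crank_by(-24°): θ ← 97° -24° = 73°
rotate_crank_by(+18°): θ ← 73° +18° = 91°
crank pin P = (r cos θ, r sin θ) = (-0.331596, 18.997106)
h = r sin θ − e = 18.997106 − 4 = 14.997106
x = r cos θ + √(L² − h²) = -0.331596 + √(9409.0 − 224.9132) = -0.331596 + 95.833641 = 95.502046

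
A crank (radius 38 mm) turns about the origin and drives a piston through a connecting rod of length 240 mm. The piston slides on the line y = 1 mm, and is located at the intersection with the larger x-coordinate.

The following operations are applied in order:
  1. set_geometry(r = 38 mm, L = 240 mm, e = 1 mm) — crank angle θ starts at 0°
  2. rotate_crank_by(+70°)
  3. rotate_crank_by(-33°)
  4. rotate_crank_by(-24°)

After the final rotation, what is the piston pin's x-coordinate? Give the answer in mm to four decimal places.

276.9073

set_geometry: r = 38 mm, L = 240 mm, e = 1 mm; θ ← 0°
rotate_crank_by(+70°): θ ← 0° +70° = 70°
rotate_crank_by(-33°): θ ← 70° -33° = 37°
rotate_crank_by(-24°): θ ← 37° -24° = 13°
crank pin P = (r cos θ, r sin θ) = (37.026062, 8.548140)
h = r sin θ − e = 8.548140 − 1 = 7.548140
x = r cos θ + √(L² − h²) = 37.026062 + √(57600.0 − 56.9744) = 37.026062 + 239.881274 = 276.907336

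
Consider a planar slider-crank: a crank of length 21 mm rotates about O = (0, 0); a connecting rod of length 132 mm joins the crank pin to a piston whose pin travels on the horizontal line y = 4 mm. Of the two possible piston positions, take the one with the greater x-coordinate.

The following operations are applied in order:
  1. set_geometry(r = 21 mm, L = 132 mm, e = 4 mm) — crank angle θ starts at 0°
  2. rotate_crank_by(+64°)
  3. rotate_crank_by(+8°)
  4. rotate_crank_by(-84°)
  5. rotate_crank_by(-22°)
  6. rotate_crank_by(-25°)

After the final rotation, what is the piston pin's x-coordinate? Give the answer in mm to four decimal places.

140.9695

set_geometry: r = 21 mm, L = 132 mm, e = 4 mm; θ ← 0°
rotate_crank_by(+64°): θ ← 0° +64° = 64°
rotate_crank_by(+8°): θ ← 64° +8° = 72°
rotate_crank_by(-84°): θ ← 72° -84° = -12°
rotate_crank_by(-22°): θ ← -12° -22° = -34°
rotate_crank_by(-25°): θ ← -34° -25° = -59°
crank pin P = (r cos θ, r sin θ) = (10.815800, -18.000513)
h = r sin θ − e = -18.000513 − 4 = -22.000513
x = r cos θ + √(L² − h²) = 10.815800 + √(17424.0 − 484.0226) = 10.815800 + 130.153668 = 140.969468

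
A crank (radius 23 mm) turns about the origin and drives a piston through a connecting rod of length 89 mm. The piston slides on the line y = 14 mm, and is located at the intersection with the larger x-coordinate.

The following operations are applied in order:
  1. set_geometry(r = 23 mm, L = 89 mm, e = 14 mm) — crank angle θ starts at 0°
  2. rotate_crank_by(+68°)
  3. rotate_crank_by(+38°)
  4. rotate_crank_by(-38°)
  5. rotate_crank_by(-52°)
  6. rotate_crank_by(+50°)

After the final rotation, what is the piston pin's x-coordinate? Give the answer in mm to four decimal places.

set_geometry: r = 23 mm, L = 89 mm, e = 14 mm; θ ← 0°
rotate_crank_by(+68°): θ ← 0° +68° = 68°
rotate_crank_by(+38°): θ ← 68° +38° = 106°
rotate_crank_by(-38°): θ ← 106° -38° = 68°
rotate_crank_by(-52°): θ ← 68° -52° = 16°
rotate_crank_by(+50°): θ ← 16° +50° = 66°
crank pin P = (r cos θ, r sin θ) = (9.354943, 21.011546)
h = r sin θ − e = 21.011546 − 14 = 7.011546
x = r cos θ + √(L² − h²) = 9.354943 + √(7921.0 − 49.1618) = 9.354943 + 88.723380 = 98.078323

98.0783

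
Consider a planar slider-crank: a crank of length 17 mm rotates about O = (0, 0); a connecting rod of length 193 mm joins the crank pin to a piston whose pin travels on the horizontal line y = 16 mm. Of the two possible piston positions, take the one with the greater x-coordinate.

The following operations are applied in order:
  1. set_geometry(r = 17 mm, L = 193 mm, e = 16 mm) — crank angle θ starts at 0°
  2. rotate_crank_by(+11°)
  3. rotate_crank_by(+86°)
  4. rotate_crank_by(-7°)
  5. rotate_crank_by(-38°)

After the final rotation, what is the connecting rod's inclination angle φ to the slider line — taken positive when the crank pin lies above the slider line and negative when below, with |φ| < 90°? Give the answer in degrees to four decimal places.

-0.7730

set_geometry: r = 17 mm, L = 193 mm, e = 16 mm; θ ← 0°
rotate_crank_by(+11°): θ ← 0° +11° = 11°
rotate_crank_by(+86°): θ ← 11° +86° = 97°
rotate_crank_by(-7°): θ ← 97° -7° = 90°
rotate_crank_by(-38°): θ ← 90° -38° = 52°
crank pin P = (r cos θ, r sin θ) = (10.466245, 13.396183)
h = r sin θ − e = 13.396183 − 16 = -2.603817
sin φ = h / L = -2.603817 / 193 = -0.01349128
φ = arcsin(-0.01349128) = -0.773017°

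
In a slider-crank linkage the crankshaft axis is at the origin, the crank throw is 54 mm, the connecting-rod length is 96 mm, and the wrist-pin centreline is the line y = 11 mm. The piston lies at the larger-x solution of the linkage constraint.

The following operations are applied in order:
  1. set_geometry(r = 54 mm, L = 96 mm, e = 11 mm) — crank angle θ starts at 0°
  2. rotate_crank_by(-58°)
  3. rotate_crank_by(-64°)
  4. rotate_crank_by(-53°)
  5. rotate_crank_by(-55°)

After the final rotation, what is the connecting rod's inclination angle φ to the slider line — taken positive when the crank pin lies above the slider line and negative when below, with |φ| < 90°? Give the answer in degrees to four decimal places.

set_geometry: r = 54 mm, L = 96 mm, e = 11 mm; θ ← 0°
rotate_crank_by(-58°): θ ← 0° -58° = -58°
rotate_crank_by(-64°): θ ← -58° -64° = -122°
rotate_crank_by(-53°): θ ← -122° -53° = -175°
rotate_crank_by(-55°): θ ← -175° -55° = -230°
crank pin P = (r cos θ, r sin θ) = (-34.710531, 41.366400)
h = r sin θ − e = 41.366400 − 11 = 30.366400
sin φ = h / L = 30.366400 / 96 = 0.31631667
φ = arcsin(0.31631667) = 18.440318°

18.4403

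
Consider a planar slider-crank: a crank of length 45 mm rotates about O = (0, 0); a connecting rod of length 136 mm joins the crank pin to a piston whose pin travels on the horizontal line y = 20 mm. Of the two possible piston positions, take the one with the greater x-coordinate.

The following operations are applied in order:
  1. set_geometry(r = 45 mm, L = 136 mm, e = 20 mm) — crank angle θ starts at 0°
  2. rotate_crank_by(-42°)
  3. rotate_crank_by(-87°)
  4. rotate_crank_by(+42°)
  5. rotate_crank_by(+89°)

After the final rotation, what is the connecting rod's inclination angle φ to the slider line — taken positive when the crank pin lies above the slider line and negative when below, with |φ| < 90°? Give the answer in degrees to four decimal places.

-7.7882

set_geometry: r = 45 mm, L = 136 mm, e = 20 mm; θ ← 0°
rotate_crank_by(-42°): θ ← 0° -42° = -42°
rotate_crank_by(-87°): θ ← -42° -87° = -129°
rotate_crank_by(+42°): θ ← -129° +42° = -87°
rotate_crank_by(+89°): θ ← -87° +89° = 2°
crank pin P = (r cos θ, r sin θ) = (44.972587, 1.570477)
h = r sin θ − e = 1.570477 − 20 = -18.429523
sin φ = h / L = -18.429523 / 136 = -0.13551120
φ = arcsin(-0.13551120) = -7.788181°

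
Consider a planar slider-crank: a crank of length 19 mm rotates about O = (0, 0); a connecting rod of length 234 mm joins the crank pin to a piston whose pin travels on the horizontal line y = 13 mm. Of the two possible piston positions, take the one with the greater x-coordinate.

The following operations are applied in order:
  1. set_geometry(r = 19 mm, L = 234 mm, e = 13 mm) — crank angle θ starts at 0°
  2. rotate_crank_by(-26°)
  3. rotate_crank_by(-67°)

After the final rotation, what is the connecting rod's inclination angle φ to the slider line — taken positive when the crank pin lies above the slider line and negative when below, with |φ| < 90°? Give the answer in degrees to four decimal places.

set_geometry: r = 19 mm, L = 234 mm, e = 13 mm; θ ← 0°
rotate_crank_by(-26°): θ ← 0° -26° = -26°
rotate_crank_by(-67°): θ ← -26° -67° = -93°
crank pin P = (r cos θ, r sin θ) = (-0.994383, -18.973961)
h = r sin θ − e = -18.973961 − 13 = -31.973961
sin φ = h / L = -31.973961 / 234 = -0.13664086
φ = arcsin(-0.13664086) = -7.853514°

-7.8535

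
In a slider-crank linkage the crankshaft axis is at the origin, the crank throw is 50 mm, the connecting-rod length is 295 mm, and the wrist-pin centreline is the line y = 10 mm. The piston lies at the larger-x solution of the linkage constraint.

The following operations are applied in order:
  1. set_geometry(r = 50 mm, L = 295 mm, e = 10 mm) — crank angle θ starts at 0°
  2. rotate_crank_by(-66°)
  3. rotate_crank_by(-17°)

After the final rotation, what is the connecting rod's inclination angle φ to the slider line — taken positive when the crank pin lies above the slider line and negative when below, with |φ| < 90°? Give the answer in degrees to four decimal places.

-11.6613

set_geometry: r = 50 mm, L = 295 mm, e = 10 mm; θ ← 0°
rotate_crank_by(-66°): θ ← 0° -66° = -66°
rotate_crank_by(-17°): θ ← -66° -17° = -83°
crank pin P = (r cos θ, r sin θ) = (6.093467, -49.627308)
h = r sin θ − e = -49.627308 − 10 = -59.627308
sin φ = h / L = -59.627308 / 295 = -0.20212647
φ = arcsin(-0.20212647) = -11.661337°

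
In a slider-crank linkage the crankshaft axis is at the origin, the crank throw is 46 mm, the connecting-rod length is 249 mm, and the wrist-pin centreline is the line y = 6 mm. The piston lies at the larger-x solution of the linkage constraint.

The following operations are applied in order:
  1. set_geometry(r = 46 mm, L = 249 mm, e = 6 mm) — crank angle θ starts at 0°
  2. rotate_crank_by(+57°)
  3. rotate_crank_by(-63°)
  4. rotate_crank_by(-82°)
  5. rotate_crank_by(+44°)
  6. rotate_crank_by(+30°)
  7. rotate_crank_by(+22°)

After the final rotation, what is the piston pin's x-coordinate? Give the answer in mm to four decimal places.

set_geometry: r = 46 mm, L = 249 mm, e = 6 mm; θ ← 0°
rotate_crank_by(+57°): θ ← 0° +57° = 57°
rotate_crank_by(-63°): θ ← 57° -63° = -6°
rotate_crank_by(-82°): θ ← -6° -82° = -88°
rotate_crank_by(+44°): θ ← -88° +44° = -44°
rotate_crank_by(+30°): θ ← -44° +30° = -14°
rotate_crank_by(+22°): θ ← -14° +22° = 8°
crank pin P = (r cos θ, r sin θ) = (45.552331, 6.401963)
h = r sin θ − e = 6.401963 − 6 = 0.401963
x = r cos θ + √(L² − h²) = 45.552331 + √(62001.0 − 0.1616) = 45.552331 + 248.999676 = 294.552007

294.5520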